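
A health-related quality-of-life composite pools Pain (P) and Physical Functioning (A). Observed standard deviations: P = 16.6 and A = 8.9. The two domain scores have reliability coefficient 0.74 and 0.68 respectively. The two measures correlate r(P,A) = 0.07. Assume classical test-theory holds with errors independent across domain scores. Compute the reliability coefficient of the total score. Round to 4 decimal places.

0.7417

Var(P+A) = 16.6² + 8.9² + 2·[16.6·8.9·0.07] = 354.77 + 20.6836 = 375.454.
With uncorrelated errors the cross-covariances are all true-score covariance, so they carry over unchanged; only the diagonal terms shrink to ρᵢσᵢ².
True-score variance = [16.6²·0.74 + 8.9²·0.68] + 20.6836 = 257.777 + 20.6836 = 278.461.
Reliability = 278.461 / 375.454 = 0.7417.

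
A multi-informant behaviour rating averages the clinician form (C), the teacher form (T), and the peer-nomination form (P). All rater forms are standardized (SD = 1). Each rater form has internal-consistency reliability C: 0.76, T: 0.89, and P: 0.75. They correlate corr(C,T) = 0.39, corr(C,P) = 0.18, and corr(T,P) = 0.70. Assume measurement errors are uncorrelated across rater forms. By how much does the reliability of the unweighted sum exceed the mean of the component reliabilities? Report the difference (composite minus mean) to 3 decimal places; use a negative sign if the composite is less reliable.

0.092

Var(sum) = 3 + 2.54 = 5.54; true-score variance = 2.4 + 2.54 = 4.94; composite reliability = 0.8917.
Mean component reliability = 0.8000.
Difference = 0.8917 − 0.8000 = 0.092.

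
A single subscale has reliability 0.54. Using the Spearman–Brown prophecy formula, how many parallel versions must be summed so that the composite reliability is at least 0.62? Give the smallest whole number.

2

k ≥ ρ*(1−ρ₁)/(ρ₁(1−ρ*)) = 0.62·0.46 / (0.54·0.38) = 1.390.
Smallest integer k = 2.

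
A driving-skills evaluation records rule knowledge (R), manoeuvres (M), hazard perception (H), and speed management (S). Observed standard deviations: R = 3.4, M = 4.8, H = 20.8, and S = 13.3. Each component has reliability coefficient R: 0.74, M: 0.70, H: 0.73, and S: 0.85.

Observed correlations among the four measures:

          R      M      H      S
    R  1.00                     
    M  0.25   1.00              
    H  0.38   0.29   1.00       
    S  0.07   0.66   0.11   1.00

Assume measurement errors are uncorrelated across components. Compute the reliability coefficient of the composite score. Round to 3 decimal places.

0.833

Var(R+M+H+S) = 3.4² + 4.8² + 20.8² + 13.3² + 2·[3.4·4.8·0.25 + 3.4·20.8·0.38 + 3.4·13.3·0.07 + 4.8·20.8·0.29 + 4.8·13.3·0.66 + 20.8·13.3·0.11] = 644.13 + 271.275 = 915.405.
With uncorrelated errors the cross-covariances are all true-score covariance, so they carry over unchanged; only the diagonal terms shrink to ρᵢσᵢ².
True-score variance = [3.4²·0.74 + 4.8²·0.70 + 20.8²·0.73 + 13.3²·0.85] + 271.275 = 490.866 + 271.275 = 762.141.
Reliability = 762.141 / 915.405 = 0.833.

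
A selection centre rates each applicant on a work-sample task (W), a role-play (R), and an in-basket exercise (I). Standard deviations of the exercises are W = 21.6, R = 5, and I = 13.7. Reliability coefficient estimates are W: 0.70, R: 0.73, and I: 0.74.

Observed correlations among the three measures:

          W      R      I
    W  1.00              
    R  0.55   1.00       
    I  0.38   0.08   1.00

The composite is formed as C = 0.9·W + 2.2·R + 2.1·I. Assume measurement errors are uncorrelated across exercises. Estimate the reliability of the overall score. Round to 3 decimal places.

0.823

Var(C) = 0.9²·21.6² + 2.2²·5² + 2.1²·13.7² + 2·[1.98·21.6·5·0.55 + 1.89·21.6·13.7·0.38 + 4.62·5·13.7·0.08] = 1326.63 + 710.919 = 2037.55.
Because errors are independent across components, Cov(Tᵢ,Tⱼ) = Cov(Xᵢ,Xⱼ); the off-diagonal part of the true-score variance is the same as above.
True-score variance = [0.9²·21.6²·0.70 + 2.2²·5²·0.73 + 2.1²·13.7²·0.74] + 710.919 = 965.377 + 710.919 = 1676.3.
Reliability = 1676.3 / 2037.55 = 0.823.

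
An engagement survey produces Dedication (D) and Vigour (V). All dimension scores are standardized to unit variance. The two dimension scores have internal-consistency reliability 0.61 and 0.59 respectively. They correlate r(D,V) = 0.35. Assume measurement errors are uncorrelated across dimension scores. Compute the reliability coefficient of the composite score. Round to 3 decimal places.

Var(D+V) = 2 + 2·[0.35] = 2 + 0.7 = 2.7.
Because errors are independent across components, Cov(Tᵢ,Tⱼ) = Cov(Xᵢ,Xⱼ); the off-diagonal part of the true-score variance is the same as above.
True-score variance = [0.61 + 0.59] + 0.7 = 1.2 + 0.7 = 1.9.
Reliability = 1.9 / 2.7 = 0.704.

0.704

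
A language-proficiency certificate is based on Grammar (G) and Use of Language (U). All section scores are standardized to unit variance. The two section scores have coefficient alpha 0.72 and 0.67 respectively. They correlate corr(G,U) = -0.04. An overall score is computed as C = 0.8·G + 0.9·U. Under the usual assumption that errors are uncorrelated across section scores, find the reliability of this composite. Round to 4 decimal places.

0.6793

Var(C) = 0.8² + 0.9² + 2·[0.72·(-0.04)] = 1.45 − 0.0576 = 1.3924.
Under uncorrelated errors the observed covariances equal the true-score covariances, so only the own-variance terms attenuate.
True-score variance = [0.8²·0.72 + 0.9²·0.67] − 0.0576 = 1.0035 − 0.0576 = 0.9459.
Reliability = 0.9459 / 1.3924 = 0.6793.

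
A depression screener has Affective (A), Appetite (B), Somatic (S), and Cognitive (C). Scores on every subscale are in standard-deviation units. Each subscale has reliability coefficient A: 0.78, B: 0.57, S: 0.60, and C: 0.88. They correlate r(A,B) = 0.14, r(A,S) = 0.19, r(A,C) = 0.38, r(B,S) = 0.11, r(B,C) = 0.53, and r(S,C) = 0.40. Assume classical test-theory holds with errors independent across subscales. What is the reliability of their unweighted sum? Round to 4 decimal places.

0.8440

Var(A+B+S+C) = 4 + 2·[0.14 + 0.19 + 0.38 + 0.11 + 0.53 + 0.40] = 4 + 3.5 = 7.5.
Because errors are independent across components, Cov(Tᵢ,Tⱼ) = Cov(Xᵢ,Xⱼ); the off-diagonal part of the true-score variance is the same as above.
True-score variance = [0.78 + 0.57 + 0.60 + 0.88] + 3.5 = 2.83 + 3.5 = 6.33.
Reliability = 6.33 / 7.5 = 0.8440.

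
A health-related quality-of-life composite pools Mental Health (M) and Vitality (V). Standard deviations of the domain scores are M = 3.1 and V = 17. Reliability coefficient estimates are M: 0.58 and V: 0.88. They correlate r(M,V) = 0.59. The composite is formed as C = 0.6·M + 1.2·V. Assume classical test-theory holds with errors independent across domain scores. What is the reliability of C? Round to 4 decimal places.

0.8893

Var(C) = 0.6²·3.1² + 1.2²·17² + 2·[0.72·3.1·17·0.59] = 419.62 + 44.7739 = 464.394.
With uncorrelated errors the cross-covariances are all true-score covariance, so they carry over unchanged; only the diagonal terms shrink to ρᵢσᵢ².
True-score variance = [0.6²·3.1²·0.58 + 1.2²·17²·0.88] + 44.7739 = 368.227 + 44.7739 = 413.001.
Reliability = 413.001 / 464.394 = 0.8893.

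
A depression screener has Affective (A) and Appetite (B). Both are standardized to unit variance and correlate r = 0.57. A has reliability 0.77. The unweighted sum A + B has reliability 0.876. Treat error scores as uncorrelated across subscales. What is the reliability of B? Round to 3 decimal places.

0.841

Var(A+B) = 2 + 2·0.57 = 3.140.
True-score variance = ρ_A + ρ_B + 2·0.57, so 0.876 = (0.77 + ρ_B + 1.14) / 3.140.
ρ_B = 0.876·3.140 − 0.77 − 1.14 = 0.841.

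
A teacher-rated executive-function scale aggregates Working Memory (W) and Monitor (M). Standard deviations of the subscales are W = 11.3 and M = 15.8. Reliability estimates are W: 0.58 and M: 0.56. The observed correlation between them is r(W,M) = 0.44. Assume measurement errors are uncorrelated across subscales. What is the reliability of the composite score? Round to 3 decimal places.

Var(W+M) = 11.3² + 15.8² + 2·[11.3·15.8·0.44] = 377.33 + 157.115 = 534.445.
With uncorrelated errors the cross-covariances are all true-score covariance, so they carry over unchanged; only the diagonal terms shrink to ρᵢσᵢ².
True-score variance = [11.3²·0.58 + 15.8²·0.56] + 157.115 = 213.859 + 157.115 = 370.974.
Reliability = 370.974 / 534.445 = 0.694.

0.694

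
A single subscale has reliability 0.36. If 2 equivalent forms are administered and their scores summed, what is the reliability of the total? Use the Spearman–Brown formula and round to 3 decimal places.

0.529

ρ_k = kρ / (1 + (k−1)ρ) = 2·0.36 / (1 + 1·0.36) = 0.720 / 1.360 = 0.529.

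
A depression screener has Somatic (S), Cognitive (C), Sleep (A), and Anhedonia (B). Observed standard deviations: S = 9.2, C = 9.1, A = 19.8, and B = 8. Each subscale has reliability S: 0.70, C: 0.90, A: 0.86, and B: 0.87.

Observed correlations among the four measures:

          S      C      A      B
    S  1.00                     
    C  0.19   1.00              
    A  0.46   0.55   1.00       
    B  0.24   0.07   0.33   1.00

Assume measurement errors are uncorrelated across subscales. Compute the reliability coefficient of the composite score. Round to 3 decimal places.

Var(S+C+A+B) = 9.2² + 9.1² + 19.8² + 8² + 2·[9.2·9.1·0.19 + 9.2·19.8·0.46 + 9.2·8·0.24 + 9.1·19.8·0.55 + 9.1·8·0.07 + 19.8·8·0.33] = 623.49 + 547.663 = 1171.15.
Because errors are independent across components, Cov(Tᵢ,Tⱼ) = Cov(Xᵢ,Xⱼ); the off-diagonal part of the true-score variance is the same as above.
True-score variance = [9.2²·0.70 + 9.1²·0.90 + 19.8²·0.86 + 8²·0.87] + 547.663 = 526.611 + 547.663 = 1074.27.
Reliability = 1074.27 / 1171.15 = 0.917.

0.917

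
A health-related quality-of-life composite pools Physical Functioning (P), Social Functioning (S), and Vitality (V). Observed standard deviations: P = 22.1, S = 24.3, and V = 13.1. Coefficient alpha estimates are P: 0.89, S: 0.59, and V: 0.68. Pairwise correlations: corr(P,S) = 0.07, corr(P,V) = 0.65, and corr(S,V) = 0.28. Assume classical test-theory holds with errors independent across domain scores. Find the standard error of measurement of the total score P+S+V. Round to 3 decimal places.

Var(total) = 1250.51 + 629.812 = 1880.32.
True-score variance = 899.769 + 629.812 = 1529.58, so reliability = 0.8135.
Error variance = 1880.32 − 1529.58 = 350.741; SEM = √350.741 = 18.728.

18.728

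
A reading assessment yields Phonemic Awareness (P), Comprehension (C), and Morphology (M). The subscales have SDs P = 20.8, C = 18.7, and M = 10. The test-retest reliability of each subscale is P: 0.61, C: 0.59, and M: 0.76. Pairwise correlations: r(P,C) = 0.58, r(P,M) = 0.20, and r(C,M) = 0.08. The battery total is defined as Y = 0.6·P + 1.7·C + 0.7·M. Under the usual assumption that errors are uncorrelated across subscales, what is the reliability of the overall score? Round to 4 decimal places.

0.7212

Var(Y) = 0.6²·20.8² + 1.7²·18.7² + 0.7²·10² + 2·[1.02·20.8·18.7·0.58 + 0.42·20.8·10·0.20 + 1.19·18.7·10·0.08] = 1215.35 + 530.766 = 1746.12.
Because errors are independent across components, Cov(Tᵢ,Tⱼ) = Cov(Xᵢ,Xⱼ); the off-diagonal part of the true-score variance is the same as above.
True-score variance = [0.6²·20.8²·0.61 + 1.7²·18.7²·0.59 + 0.7²·10²·0.76] + 530.766 = 728.504 + 530.766 = 1259.27.
Reliability = 1259.27 / 1746.12 = 0.7212.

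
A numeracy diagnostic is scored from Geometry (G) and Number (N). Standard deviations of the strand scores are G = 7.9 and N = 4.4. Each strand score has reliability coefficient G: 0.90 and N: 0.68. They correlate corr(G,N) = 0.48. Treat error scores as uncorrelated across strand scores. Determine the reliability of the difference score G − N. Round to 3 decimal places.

Var(G−N) = 7.9² + 4.4² − 2·7.9·4.4·0.48 = 81.77 − 33.3696 = 48.4004.
With uncorrelated errors the cross-covariances are all true-score covariance, so they carry over unchanged; only the diagonal terms shrink to ρᵢσᵢ².
True-score variance = [7.9²·0.90 + 4.4²·0.68] − 33.3696 = 69.3338 − 33.3696 = 35.9642.
Reliability = 35.9642 / 48.4004 = 0.743.

0.743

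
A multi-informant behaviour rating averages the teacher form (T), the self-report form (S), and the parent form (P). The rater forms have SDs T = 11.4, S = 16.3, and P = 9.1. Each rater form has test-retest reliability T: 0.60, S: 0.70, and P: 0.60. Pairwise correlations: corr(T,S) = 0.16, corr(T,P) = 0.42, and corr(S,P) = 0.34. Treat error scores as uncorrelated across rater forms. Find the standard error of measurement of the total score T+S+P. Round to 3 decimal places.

Var(total) = 478.46 + 247.468 = 725.928.
True-score variance = 313.645 + 247.468 = 561.113, so reliability = 0.7730.
Error variance = 725.928 − 561.113 = 164.815; SEM = √164.815 = 12.838.

12.838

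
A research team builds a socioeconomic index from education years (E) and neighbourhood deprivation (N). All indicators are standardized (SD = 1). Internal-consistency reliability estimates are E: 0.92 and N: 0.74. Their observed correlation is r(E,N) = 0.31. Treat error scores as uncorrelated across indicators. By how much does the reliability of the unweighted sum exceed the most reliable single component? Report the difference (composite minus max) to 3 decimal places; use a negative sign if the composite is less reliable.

Var(sum) = 2 + 0.62 = 2.62; true-score variance = 1.66 + 0.62 = 2.28; composite reliability = 0.8702.
Max component reliability = 0.9200.
Difference = 0.8702 − 0.9200 = -0.050.

-0.050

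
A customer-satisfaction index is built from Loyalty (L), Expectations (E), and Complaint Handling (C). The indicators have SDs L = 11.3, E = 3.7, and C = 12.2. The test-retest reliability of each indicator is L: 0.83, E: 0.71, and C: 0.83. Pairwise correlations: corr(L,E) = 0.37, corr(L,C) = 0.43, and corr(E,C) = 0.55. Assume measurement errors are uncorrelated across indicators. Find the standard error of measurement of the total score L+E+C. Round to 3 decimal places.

7.140

Var(total) = 290.22 + 199.153 = 489.373.
True-score variance = 239.24 + 199.153 = 438.393, so reliability = 0.8958.
Error variance = 489.373 − 438.393 = 50.9802; SEM = √50.9802 = 7.140.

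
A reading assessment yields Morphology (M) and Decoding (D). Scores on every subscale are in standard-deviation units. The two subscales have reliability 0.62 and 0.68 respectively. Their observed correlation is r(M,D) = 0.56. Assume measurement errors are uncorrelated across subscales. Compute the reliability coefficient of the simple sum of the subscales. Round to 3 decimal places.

0.776

Var(M+D) = 2 + 2·[0.56] = 2 + 1.12 = 3.12.
Because errors are independent across components, Cov(Tᵢ,Tⱼ) = Cov(Xᵢ,Xⱼ); the off-diagonal part of the true-score variance is the same as above.
True-score variance = [0.62 + 0.68] + 1.12 = 1.3 + 1.12 = 2.42.
Reliability = 2.42 / 3.12 = 0.776.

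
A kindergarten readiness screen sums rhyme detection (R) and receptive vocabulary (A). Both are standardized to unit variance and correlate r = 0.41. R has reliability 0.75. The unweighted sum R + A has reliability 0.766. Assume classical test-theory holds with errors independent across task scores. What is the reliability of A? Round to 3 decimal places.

0.590

Var(R+A) = 2 + 2·0.41 = 2.820.
True-score variance = ρ_R + ρ_A + 2·0.41, so 0.766 = (0.75 + ρ_A + 0.82) / 2.820.
ρ_A = 0.766·2.820 − 0.75 − 0.82 = 0.590.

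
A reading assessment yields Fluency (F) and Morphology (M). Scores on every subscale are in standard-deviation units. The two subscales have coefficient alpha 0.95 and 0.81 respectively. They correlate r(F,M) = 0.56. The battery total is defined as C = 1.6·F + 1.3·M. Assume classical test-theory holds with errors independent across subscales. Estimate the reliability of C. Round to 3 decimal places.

0.932

Var(C) = 1.6² + 1.3² + 2·[2.08·0.56] = 4.25 + 2.3296 = 6.5796.
Because errors are independent across components, Cov(Tᵢ,Tⱼ) = Cov(Xᵢ,Xⱼ); the off-diagonal part of the true-score variance is the same as above.
True-score variance = [1.6²·0.95 + 1.3²·0.81] + 2.3296 = 3.8009 + 2.3296 = 6.1305.
Reliability = 6.1305 / 6.5796 = 0.932.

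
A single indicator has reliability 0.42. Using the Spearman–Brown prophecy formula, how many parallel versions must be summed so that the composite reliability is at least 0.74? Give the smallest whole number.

k ≥ ρ*(1−ρ₁)/(ρ₁(1−ρ*)) = 0.74·0.58 / (0.42·0.26) = 3.930.
Smallest integer k = 4.

4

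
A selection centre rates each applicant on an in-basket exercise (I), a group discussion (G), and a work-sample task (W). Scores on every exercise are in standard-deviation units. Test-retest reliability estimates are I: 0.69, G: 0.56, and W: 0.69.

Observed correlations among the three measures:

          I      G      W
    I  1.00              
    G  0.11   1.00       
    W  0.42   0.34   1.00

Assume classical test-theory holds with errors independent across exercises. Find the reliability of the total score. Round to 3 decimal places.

0.776

Var(I+G+W) = 3 + 2·[0.11 + 0.42 + 0.34] = 3 + 1.74 = 4.74.
Under uncorrelated errors the observed covariances equal the true-score covariances, so only the own-variance terms attenuate.
True-score variance = [0.69 + 0.56 + 0.69] + 1.74 = 1.94 + 1.74 = 3.68.
Reliability = 3.68 / 4.74 = 0.776.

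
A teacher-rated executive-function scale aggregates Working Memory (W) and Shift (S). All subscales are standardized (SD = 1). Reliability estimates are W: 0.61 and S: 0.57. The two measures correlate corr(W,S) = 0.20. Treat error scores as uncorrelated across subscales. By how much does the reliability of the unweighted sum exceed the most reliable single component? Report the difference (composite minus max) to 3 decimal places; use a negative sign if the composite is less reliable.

0.048

Var(sum) = 2 + 0.4 = 2.4; true-score variance = 1.18 + 0.4 = 1.58; composite reliability = 0.6583.
Max component reliability = 0.6100.
Difference = 0.6583 − 0.6100 = 0.048.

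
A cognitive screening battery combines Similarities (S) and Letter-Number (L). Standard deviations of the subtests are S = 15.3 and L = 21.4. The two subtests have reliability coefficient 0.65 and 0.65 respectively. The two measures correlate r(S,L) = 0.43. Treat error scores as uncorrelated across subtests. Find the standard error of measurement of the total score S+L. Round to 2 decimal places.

15.56

Var(total) = 692.05 + 281.581 = 973.631.
True-score variance = 449.832 + 281.581 = 731.414, so reliability = 0.7512.
Error variance = 973.631 − 731.414 = 242.217; SEM = √242.217 = 15.56.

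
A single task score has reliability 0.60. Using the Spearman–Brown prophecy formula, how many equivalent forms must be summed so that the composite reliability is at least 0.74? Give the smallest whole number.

2

k ≥ ρ*(1−ρ₁)/(ρ₁(1−ρ*)) = 0.74·0.40 / (0.60·0.26) = 1.897.
Smallest integer k = 2.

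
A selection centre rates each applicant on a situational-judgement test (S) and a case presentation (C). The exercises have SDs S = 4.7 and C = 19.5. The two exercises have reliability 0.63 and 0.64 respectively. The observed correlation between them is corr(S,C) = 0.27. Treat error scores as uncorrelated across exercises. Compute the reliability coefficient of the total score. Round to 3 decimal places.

Var(S+C) = 4.7² + 19.5² + 2·[4.7·19.5·0.27] = 402.34 + 49.491 = 451.831.
Under uncorrelated errors the observed covariances equal the true-score covariances, so only the own-variance terms attenuate.
True-score variance = [4.7²·0.63 + 19.5²·0.64] + 49.491 = 257.277 + 49.491 = 306.768.
Reliability = 306.768 / 451.831 = 0.679.

0.679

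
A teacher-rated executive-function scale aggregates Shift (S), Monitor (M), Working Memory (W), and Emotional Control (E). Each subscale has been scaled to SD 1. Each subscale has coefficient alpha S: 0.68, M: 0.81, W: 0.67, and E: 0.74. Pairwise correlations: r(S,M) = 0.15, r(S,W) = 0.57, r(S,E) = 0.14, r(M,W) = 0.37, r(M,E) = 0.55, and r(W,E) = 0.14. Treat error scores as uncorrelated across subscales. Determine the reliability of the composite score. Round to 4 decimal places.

Var(S+M+W+E) = 4 + 2·[0.15 + 0.57 + 0.14 + 0.37 + 0.55 + 0.14] = 4 + 3.84 = 7.84.
Under uncorrelated errors the observed covariances equal the true-score covariances, so only the own-variance terms attenuate.
True-score variance = [0.68 + 0.81 + 0.67 + 0.74] + 3.84 = 2.9 + 3.84 = 6.74.
Reliability = 6.74 / 7.84 = 0.8597.

0.8597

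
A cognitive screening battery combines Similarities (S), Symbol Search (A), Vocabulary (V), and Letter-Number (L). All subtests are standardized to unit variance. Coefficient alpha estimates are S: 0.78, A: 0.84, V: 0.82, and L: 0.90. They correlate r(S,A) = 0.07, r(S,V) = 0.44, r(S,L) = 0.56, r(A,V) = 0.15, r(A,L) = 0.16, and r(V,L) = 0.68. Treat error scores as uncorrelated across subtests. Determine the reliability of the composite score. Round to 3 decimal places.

0.919

Var(S+A+V+L) = 4 + 2·[0.07 + 0.44 + 0.56 + 0.15 + 0.16 + 0.68] = 4 + 4.12 = 8.12.
Because errors are independent across components, Cov(Tᵢ,Tⱼ) = Cov(Xᵢ,Xⱼ); the off-diagonal part of the true-score variance is the same as above.
True-score variance = [0.78 + 0.84 + 0.82 + 0.90] + 4.12 = 3.34 + 4.12 = 7.46.
Reliability = 7.46 / 8.12 = 0.919.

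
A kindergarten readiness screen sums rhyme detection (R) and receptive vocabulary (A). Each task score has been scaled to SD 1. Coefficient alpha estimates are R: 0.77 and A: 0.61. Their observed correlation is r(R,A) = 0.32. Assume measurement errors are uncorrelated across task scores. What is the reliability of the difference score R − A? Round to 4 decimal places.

Var(R−A) = 1 + 1 − 2·0.32 = 2 − 0.64 = 1.36.
With uncorrelated errors the cross-covariances are all true-score covariance, so they carry over unchanged; only the diagonal terms shrink to ρᵢσᵢ².
True-score variance = [0.77 + 0.61] − 0.64 = 1.38 − 0.64 = 0.74.
Reliability = 0.74 / 1.36 = 0.5441.

0.5441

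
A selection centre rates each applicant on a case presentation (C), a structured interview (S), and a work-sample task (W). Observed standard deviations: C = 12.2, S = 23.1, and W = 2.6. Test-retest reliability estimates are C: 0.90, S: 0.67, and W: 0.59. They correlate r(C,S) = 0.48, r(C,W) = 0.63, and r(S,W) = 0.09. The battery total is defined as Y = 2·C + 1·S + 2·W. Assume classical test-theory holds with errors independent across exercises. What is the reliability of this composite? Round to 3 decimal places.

Var(Y) = 2²·12.2² + 23.1² + 2²·2.6² + 2·[2·12.2·23.1·0.48 + 4·12.2·2.6·0.63 + 2·23.1·2.6·0.09] = 1156.01 + 722.585 = 1878.59.
With uncorrelated errors the cross-covariances are all true-score covariance, so they carry over unchanged; only the diagonal terms shrink to ρᵢσᵢ².
True-score variance = [2²·12.2²·0.90 + 23.1²·0.67 + 2²·2.6²·0.59] + 722.585 = 909.296 + 722.585 = 1631.88.
Reliability = 1631.88 / 1878.59 = 0.869.

0.869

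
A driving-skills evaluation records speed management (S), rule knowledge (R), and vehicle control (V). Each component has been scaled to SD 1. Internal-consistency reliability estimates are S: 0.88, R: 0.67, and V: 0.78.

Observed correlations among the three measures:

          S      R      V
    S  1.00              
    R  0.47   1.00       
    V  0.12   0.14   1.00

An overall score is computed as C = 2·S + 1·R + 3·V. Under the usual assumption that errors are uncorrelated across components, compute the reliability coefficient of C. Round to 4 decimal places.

0.8464

Var(C) = 2² + 1 + 3² + 2·[2·0.47 + 6·0.12 + 3·0.14] = 14 + 4.16 = 18.16.
Under uncorrelated errors the observed covariances equal the true-score covariances, so only the own-variance terms attenuate.
True-score variance = [2²·0.88 + 0.67 + 3²·0.78] + 4.16 = 11.21 + 4.16 = 15.37.
Reliability = 15.37 / 18.16 = 0.8464.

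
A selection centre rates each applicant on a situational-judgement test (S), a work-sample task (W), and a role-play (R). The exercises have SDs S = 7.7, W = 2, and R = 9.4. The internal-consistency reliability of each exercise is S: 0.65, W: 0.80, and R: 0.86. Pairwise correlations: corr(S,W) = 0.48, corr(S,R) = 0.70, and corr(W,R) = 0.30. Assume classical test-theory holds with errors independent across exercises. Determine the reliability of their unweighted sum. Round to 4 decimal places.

0.8784

Var(S+W+R) = 7.7² + 2² + 9.4² + 2·[7.7·2·0.48 + 7.7·9.4·0.70 + 2·9.4·0.30] = 151.65 + 127.396 = 279.046.
Because errors are independent across components, Cov(Tᵢ,Tⱼ) = Cov(Xᵢ,Xⱼ); the off-diagonal part of the true-score variance is the same as above.
True-score variance = [7.7²·0.65 + 2²·0.80 + 9.4²·0.86] + 127.396 = 117.728 + 127.396 = 245.124.
Reliability = 245.124 / 279.046 = 0.8784.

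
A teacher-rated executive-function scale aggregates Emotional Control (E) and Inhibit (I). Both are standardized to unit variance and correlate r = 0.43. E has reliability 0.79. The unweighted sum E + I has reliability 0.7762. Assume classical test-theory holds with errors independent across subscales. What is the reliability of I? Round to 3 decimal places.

Var(E+I) = 2 + 2·0.43 = 2.860.
True-score variance = ρ_E + ρ_I + 2·0.43, so 0.7762 = (0.79 + ρ_I + 0.86) / 2.860.
ρ_I = 0.7762·2.860 − 0.79 − 0.86 = 0.570.

0.570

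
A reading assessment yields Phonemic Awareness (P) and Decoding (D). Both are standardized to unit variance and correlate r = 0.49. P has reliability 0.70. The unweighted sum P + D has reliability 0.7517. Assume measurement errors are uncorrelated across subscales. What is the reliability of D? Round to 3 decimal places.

0.560

Var(P+D) = 2 + 2·0.49 = 2.980.
True-score variance = ρ_P + ρ_D + 2·0.49, so 0.7517 = (0.70 + ρ_D + 0.98) / 2.980.
ρ_D = 0.7517·2.980 − 0.70 − 0.98 = 0.560.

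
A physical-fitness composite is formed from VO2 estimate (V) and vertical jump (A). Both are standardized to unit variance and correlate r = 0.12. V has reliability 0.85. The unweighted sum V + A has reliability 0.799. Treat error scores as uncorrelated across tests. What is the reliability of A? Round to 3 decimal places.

0.700

Var(V+A) = 2 + 2·0.12 = 2.240.
True-score variance = ρ_V + ρ_A + 2·0.12, so 0.799 = (0.85 + ρ_A + 0.24) / 2.240.
ρ_A = 0.799·2.240 − 0.85 − 0.24 = 0.700.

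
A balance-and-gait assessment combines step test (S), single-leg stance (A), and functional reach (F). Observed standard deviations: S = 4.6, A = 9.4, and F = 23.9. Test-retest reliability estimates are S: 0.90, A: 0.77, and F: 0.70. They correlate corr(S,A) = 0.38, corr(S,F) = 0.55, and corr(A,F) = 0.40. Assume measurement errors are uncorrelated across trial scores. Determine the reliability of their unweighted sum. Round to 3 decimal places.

0.809

Var(S+A+F) = 4.6² + 9.4² + 23.9² + 2·[4.6·9.4·0.38 + 4.6·23.9·0.55 + 9.4·23.9·0.40] = 680.73 + 333.524 = 1014.25.
With uncorrelated errors the cross-covariances are all true-score covariance, so they carry over unchanged; only the diagonal terms shrink to ρᵢσᵢ².
True-score variance = [4.6²·0.90 + 9.4²·0.77 + 23.9²·0.70] + 333.524 = 486.928 + 333.524 = 820.453.
Reliability = 820.453 / 1014.25 = 0.809.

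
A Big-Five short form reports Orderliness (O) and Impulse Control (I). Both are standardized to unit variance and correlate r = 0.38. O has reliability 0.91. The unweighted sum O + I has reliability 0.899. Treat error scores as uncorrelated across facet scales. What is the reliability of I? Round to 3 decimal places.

0.811

Var(O+I) = 2 + 2·0.38 = 2.760.
True-score variance = ρ_O + ρ_I + 2·0.38, so 0.899 = (0.91 + ρ_I + 0.76) / 2.760.
ρ_I = 0.899·2.760 − 0.91 − 0.76 = 0.811.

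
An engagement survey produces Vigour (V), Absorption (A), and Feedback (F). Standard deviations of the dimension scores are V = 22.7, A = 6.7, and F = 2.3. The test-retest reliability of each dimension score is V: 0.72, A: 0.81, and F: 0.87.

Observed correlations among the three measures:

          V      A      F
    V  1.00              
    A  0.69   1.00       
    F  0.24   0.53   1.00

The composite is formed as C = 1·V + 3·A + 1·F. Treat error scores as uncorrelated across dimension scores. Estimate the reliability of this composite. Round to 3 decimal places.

0.864

Var(C) = 22.7² + 3²·6.7² + 2.3² + 2·[3·22.7·6.7·0.69 + 22.7·2.3·0.24 + 3·6.7·2.3·0.53] = 924.59 + 703.717 = 1628.31.
Under uncorrelated errors the observed covariances equal the true-score covariances, so only the own-variance terms attenuate.
True-score variance = [22.7²·0.72 + 3²·6.7²·0.81 + 2.3²·0.87] + 703.717 = 702.859 + 703.717 = 1406.58.
Reliability = 1406.58 / 1628.31 = 0.864.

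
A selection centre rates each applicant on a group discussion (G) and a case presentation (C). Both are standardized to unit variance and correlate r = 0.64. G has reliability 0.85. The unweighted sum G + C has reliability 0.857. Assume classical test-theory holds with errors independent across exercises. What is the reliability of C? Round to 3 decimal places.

Var(G+C) = 2 + 2·0.64 = 3.280.
True-score variance = ρ_G + ρ_C + 2·0.64, so 0.857 = (0.85 + ρ_C + 1.28) / 3.280.
ρ_C = 0.857·3.280 − 0.85 − 1.28 = 0.681.

0.681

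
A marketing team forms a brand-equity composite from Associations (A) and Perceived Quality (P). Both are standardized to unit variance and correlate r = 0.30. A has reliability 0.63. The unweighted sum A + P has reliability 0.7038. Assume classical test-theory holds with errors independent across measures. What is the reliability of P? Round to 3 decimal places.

Var(A+P) = 2 + 2·0.30 = 2.600.
True-score variance = ρ_A + ρ_P + 2·0.30, so 0.7038 = (0.63 + ρ_P + 0.60) / 2.600.
ρ_P = 0.7038·2.600 − 0.63 − 0.60 = 0.600.

0.600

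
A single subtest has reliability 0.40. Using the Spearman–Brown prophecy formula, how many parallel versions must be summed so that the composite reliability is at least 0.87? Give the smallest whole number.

k ≥ ρ*(1−ρ₁)/(ρ₁(1−ρ*)) = 0.87·0.60 / (0.40·0.13) = 10.038.
Smallest integer k = 11.

11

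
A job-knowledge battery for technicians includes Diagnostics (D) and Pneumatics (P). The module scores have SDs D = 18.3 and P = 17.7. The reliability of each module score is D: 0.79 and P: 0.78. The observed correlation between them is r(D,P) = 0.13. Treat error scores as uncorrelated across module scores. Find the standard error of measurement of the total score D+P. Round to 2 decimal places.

Var(total) = 648.18 + 84.2166 = 732.397.
True-score variance = 508.929 + 84.2166 = 593.146, so reliability = 0.8099.
Error variance = 732.397 − 593.146 = 139.251; SEM = √139.251 = 11.80.

11.80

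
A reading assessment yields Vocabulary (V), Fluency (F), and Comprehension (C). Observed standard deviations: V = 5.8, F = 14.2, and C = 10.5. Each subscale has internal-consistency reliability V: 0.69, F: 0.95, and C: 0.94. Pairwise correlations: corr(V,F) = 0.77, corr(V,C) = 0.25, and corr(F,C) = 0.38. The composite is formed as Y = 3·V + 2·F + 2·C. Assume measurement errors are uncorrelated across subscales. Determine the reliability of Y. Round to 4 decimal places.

Var(Y) = 3²·5.8² + 2²·14.2² + 2²·10.5² + 2·[6·5.8·14.2·0.77 + 6·5.8·10.5·0.25 + 4·14.2·10.5·0.38] = 1550.32 + 1396.97 = 2947.29.
Because errors are independent across components, Cov(Tᵢ,Tⱼ) = Cov(Xᵢ,Xⱼ); the off-diagonal part of the true-score variance is the same as above.
True-score variance = [3²·5.8²·0.69 + 2²·14.2²·0.95 + 2²·10.5²·0.94] + 1396.97 = 1389.68 + 1396.97 = 2786.65.
Reliability = 2786.65 / 2947.29 = 0.9455.

0.9455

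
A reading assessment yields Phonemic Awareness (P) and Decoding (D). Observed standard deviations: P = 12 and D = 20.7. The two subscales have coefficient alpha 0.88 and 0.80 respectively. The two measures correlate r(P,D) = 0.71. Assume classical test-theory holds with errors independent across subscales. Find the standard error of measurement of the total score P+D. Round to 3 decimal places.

Var(total) = 572.49 + 352.728 = 925.218.
True-score variance = 469.512 + 352.728 = 822.24, so reliability = 0.8887.
Error variance = 925.218 − 822.24 = 102.978; SEM = √102.978 = 10.148.

10.148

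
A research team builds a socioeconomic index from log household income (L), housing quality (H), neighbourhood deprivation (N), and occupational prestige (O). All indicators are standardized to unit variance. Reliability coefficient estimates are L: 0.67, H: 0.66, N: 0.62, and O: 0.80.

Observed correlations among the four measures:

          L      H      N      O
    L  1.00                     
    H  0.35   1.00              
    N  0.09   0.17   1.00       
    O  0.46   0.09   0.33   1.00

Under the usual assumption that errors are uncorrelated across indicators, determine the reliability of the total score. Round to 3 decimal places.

Var(L+H+N+O) = 4 + 2·[0.35 + 0.09 + 0.46 + 0.17 + 0.09 + 0.33] = 4 + 2.98 = 6.98.
Because errors are independent across components, Cov(Tᵢ,Tⱼ) = Cov(Xᵢ,Xⱼ); the off-diagonal part of the true-score variance is the same as above.
True-score variance = [0.67 + 0.66 + 0.62 + 0.80] + 2.98 = 2.75 + 2.98 = 5.73.
Reliability = 5.73 / 6.98 = 0.821.

0.821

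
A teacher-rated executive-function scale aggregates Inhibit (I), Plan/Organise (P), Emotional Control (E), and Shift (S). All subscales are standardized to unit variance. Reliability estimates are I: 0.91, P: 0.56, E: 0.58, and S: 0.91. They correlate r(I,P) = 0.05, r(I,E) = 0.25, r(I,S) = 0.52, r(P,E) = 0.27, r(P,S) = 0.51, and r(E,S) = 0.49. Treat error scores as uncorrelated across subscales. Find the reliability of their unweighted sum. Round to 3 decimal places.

Var(I+P+E+S) = 4 + 2·[0.05 + 0.25 + 0.52 + 0.27 + 0.51 + 0.49] = 4 + 4.18 = 8.18.
Under uncorrelated errors the observed covariances equal the true-score covariances, so only the own-variance terms attenuate.
True-score variance = [0.91 + 0.56 + 0.58 + 0.91] + 4.18 = 2.96 + 4.18 = 7.14.
Reliability = 7.14 / 8.18 = 0.873.

0.873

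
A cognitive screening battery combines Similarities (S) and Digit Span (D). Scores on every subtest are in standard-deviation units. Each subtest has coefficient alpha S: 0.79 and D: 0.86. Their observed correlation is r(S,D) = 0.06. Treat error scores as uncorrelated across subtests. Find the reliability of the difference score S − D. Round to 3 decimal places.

Var(S−D) = 1 + 1 − 2·0.06 = 2 − 0.12 = 1.88.
With uncorrelated errors the cross-covariances are all true-score covariance, so they carry over unchanged; only the diagonal terms shrink to ρᵢσᵢ².
True-score variance = [0.79 + 0.86] − 0.12 = 1.65 − 0.12 = 1.53.
Reliability = 1.53 / 1.88 = 0.814.

0.814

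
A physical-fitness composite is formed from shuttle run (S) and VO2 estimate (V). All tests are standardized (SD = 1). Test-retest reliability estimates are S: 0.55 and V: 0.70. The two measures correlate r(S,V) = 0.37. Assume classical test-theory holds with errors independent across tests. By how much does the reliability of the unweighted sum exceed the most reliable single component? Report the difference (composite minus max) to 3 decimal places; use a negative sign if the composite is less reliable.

0.026

Var(sum) = 2 + 0.74 = 2.74; true-score variance = 1.25 + 0.74 = 1.99; composite reliability = 0.7263.
Max component reliability = 0.7000.
Difference = 0.7263 − 0.7000 = 0.026.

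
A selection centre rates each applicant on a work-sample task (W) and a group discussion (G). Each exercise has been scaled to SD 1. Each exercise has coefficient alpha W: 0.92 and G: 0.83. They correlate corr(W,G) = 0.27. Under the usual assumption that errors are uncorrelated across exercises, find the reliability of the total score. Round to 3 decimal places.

0.902

Var(W+G) = 2 + 2·[0.27] = 2 + 0.54 = 2.54.
Under uncorrelated errors the observed covariances equal the true-score covariances, so only the own-variance terms attenuate.
True-score variance = [0.92 + 0.83] + 0.54 = 1.75 + 0.54 = 2.29.
Reliability = 2.29 / 2.54 = 0.902.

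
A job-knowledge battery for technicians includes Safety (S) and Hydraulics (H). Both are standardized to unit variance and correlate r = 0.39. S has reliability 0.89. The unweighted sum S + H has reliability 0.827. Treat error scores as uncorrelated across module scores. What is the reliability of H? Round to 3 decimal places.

Var(S+H) = 2 + 2·0.39 = 2.780.
True-score variance = ρ_S + ρ_H + 2·0.39, so 0.827 = (0.89 + ρ_H + 0.78) / 2.780.
ρ_H = 0.827·2.780 − 0.89 − 0.78 = 0.629.

0.629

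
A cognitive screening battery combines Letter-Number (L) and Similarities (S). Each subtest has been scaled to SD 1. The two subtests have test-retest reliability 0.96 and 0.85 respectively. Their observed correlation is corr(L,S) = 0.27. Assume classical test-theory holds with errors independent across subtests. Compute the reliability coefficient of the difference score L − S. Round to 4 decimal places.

Var(L−S) = 1 + 1 − 2·0.27 = 2 − 0.54 = 1.46.
With uncorrelated errors the cross-covariances are all true-score covariance, so they carry over unchanged; only the diagonal terms shrink to ρᵢσᵢ².
True-score variance = [0.96 + 0.85] − 0.54 = 1.81 − 0.54 = 1.27.
Reliability = 1.27 / 1.46 = 0.8699.

0.8699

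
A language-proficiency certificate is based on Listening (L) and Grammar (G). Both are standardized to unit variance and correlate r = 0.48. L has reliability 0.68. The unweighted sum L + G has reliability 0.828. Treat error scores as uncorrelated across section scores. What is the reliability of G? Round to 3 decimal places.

Var(L+G) = 2 + 2·0.48 = 2.960.
True-score variance = ρ_L + ρ_G + 2·0.48, so 0.828 = (0.68 + ρ_G + 0.96) / 2.960.
ρ_G = 0.828·2.960 − 0.68 − 0.96 = 0.811.

0.811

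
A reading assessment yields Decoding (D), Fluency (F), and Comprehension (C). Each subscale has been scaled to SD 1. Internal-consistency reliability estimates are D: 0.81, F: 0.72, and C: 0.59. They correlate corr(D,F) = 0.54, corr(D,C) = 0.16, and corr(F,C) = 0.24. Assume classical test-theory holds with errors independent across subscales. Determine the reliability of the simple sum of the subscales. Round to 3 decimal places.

Var(D+F+C) = 3 + 2·[0.54 + 0.16 + 0.24] = 3 + 1.88 = 4.88.
Under uncorrelated errors the observed covariances equal the true-score covariances, so only the own-variance terms attenuate.
True-score variance = [0.81 + 0.72 + 0.59] + 1.88 = 2.12 + 1.88 = 4.
Reliability = 4 / 4.88 = 0.820.

0.820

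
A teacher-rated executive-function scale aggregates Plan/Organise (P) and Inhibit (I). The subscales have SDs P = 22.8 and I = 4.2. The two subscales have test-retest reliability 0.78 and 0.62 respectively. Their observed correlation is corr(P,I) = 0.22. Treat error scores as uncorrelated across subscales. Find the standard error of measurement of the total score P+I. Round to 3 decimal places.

11.003

Var(total) = 537.48 + 42.1344 = 579.614.
True-score variance = 416.412 + 42.1344 = 458.546, so reliability = 0.7911.
Error variance = 579.614 − 458.546 = 121.068; SEM = √121.068 = 11.003.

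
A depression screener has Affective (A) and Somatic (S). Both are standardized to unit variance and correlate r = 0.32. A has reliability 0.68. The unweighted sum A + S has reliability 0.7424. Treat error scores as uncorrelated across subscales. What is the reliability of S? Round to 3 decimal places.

0.640

Var(A+S) = 2 + 2·0.32 = 2.640.
True-score variance = ρ_A + ρ_S + 2·0.32, so 0.7424 = (0.68 + ρ_S + 0.64) / 2.640.
ρ_S = 0.7424·2.640 − 0.68 − 0.64 = 0.640.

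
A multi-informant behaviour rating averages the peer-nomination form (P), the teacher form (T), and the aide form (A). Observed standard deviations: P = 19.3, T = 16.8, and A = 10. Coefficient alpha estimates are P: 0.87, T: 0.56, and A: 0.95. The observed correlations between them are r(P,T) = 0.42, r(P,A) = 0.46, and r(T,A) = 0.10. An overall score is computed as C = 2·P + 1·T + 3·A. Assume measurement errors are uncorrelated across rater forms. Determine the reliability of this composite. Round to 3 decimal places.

Var(C) = 2²·19.3² + 16.8² + 3²·10² + 2·[2·19.3·16.8·0.42 + 6·19.3·10·0.46 + 3·16.8·10·0.10] = 2672.2 + 1710.88 = 4383.08.
Under uncorrelated errors the observed covariances equal the true-score covariances, so only the own-variance terms attenuate.
True-score variance = [2²·19.3²·0.87 + 16.8²·0.56 + 3²·10²·0.95] + 1710.88 = 2309.32 + 1710.88 = 4020.2.
Reliability = 4020.2 / 4383.08 = 0.917.

0.917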